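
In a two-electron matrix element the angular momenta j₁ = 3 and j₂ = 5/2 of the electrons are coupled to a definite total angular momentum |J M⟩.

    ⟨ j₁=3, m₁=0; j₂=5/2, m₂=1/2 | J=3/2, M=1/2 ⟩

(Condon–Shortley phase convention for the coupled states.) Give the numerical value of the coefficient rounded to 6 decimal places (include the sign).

+0.338062  (= +√(4/35))

√[4·4!2!1!/8! · 3!3!3!2!2!1!] = √(144/35)
  +(−1)^2/∏(2,2,1,1,1,0)! = 1/4  (running 1/4)
  +(−1)^3/∏(3,1,0,0,2,1)! = -1/12  (running 1/6)
⟨..|..⟩ = √(144/35)·(1/6) = +0.338062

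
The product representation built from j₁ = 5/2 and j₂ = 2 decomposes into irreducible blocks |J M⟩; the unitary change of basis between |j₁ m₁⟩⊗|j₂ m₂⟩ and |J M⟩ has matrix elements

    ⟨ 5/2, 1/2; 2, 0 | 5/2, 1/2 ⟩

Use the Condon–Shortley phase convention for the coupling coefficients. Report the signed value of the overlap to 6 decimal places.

√[6·2!3!2!/8! · 3!2!2!2!3!2!] = √(72/35)
  +(−1)^0/∏(0,2,2,2,1,0)! = 1/8  (running 1/8)
  +(−1)^1/∏(1,1,1,1,2,1)! = -1/2  (running -3/8)
  +(−1)^2/∏(2,0,0,0,3,2)! = 1/24  (running -1/3)
⟨..|..⟩ = √(72/35)·(-1/3) = -0.478091

−√(8/35) ≈ -0.478091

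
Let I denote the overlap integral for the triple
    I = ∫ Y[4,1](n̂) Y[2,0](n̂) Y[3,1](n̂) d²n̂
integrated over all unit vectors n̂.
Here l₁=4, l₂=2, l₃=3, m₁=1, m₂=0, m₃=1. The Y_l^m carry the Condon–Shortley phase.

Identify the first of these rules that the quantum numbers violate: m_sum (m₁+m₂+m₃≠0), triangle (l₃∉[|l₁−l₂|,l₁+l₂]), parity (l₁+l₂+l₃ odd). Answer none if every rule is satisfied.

Σmᵢ = 2  ✗
l₃∈[|l₁−l₂|,l₁+l₂]=[2,6], have l₃=3
Σlᵢ = 9 ⇒ odd

m_sum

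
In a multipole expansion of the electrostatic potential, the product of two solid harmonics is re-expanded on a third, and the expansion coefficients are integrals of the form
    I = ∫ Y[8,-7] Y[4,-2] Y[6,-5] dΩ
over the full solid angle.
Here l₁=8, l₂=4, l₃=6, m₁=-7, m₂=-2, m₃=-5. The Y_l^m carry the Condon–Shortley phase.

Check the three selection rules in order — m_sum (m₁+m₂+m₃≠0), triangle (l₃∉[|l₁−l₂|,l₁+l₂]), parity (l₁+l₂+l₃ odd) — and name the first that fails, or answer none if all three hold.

m_sum

azimuthal sum: -7 − 2 − 5 = -14  ✗
4 ≤ 6 ≤ 12 (triangle on l)
L = 8 + 4 + 6 = 18 (even)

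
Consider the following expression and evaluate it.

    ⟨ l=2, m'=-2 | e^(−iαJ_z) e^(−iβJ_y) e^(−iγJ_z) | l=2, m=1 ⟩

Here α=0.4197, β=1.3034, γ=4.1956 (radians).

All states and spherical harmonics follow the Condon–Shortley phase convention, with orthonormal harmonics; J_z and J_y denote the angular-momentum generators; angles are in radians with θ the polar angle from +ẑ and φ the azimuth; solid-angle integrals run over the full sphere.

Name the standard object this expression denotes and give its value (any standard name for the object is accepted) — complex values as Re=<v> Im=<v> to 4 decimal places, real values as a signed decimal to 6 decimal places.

This is a Wigner D-matrix element — the rotation-matrix element ⟨l m'| R(α,β,γ) |l m⟩ in the angular-momentum basis.
First d^2_{-2,1}(β=1.3034), then the phase factors e^{-i(-2)α} and e^{-i(1)γ}:
Half-angle: c=0.795054, s=0.606539. N=√(1·24·6·1)=12.000000
The bounds max(0,m−m')=3 and min(l+m,l−m')=3 give 1 term
  k=3: (−1)^0·12.0000/(6)·0.7951^1·0.6065^3 = +0.354815
d^2_{-2,1}(1.3034) = +0.354815
Phases: e^{-i·(-2)·0.4197}=+0.667909+0.744243i, e^{-i·(1)·4.1956}=-0.494091+0.869410i ⇒ D=-0.346676+0.075563i

Wigner D-matrix element, Re=-0.3467 Im=0.0756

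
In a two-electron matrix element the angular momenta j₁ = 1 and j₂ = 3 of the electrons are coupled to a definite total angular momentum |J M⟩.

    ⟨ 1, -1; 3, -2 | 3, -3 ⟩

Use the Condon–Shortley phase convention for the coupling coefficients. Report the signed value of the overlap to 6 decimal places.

−√(1/4) ≈ -0.500000

triangle: 1!*1!*5!/8! = 120/40320
(j±m)!: 0!*2!*1!*5!*0!*6! = 172800
prefactor² = (2J+1)*Δ*N² = 3600
  k=1: −1/(1!*0!*1!*0!*0!*5!) = -1/120
Σ = -1/120  ⇒  CG² = 3600*(-1/120)² = 1/4
CG = −√(1/4) = -0.500000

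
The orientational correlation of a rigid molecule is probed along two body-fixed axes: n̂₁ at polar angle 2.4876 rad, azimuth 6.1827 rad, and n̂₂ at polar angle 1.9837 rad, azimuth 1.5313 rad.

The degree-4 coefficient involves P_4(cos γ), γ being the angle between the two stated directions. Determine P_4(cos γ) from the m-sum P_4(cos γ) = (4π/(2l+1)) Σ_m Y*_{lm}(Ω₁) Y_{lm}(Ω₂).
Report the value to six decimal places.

Summing Y*_{l m}(θ₁,φ₁)·Y_{l m}(θ₂,φ₂) over m ∈ [−4, 4]; prefactor 4π/(2·4+1) = 1.396263:
  [-4]  conj(Y_{4,-4})(Ω₁) = (0.055785, -0.023713) ; Y_{4,-4}(Ω₂) = (0.307615, 0.049007) ; Δ = (0.018323, -0.004561)
  [-3]  conj(Y_{4,-3})(Ω₁) = (-0.213584, 0.066410) ; Y_{4,-3}(Ω₂) = (0.045627, -0.383266) ; Δ = (0.015708, 0.084889)
  [-2]  conj(Y_{4,-2})(Ω₁) = (0.413601, -0.084259) ; Y_{4,-2}(Ω₂) = (-0.035568, -0.002815) ; Δ = (-0.014948, 0.001832)
  [-1]  conj(Y_{4,-1})(Ω₁) = (-0.320288, 0.032293) ; Y_{4,-1}(Ω₂) = (0.012859, -0.325405) ; Δ = (0.006390, 0.104639)
  [+0]  conj(Y_{4,0})(Ω₁) = (-0.212622, -0.000000) ; Y_{4,0}(Ω₂) = (-0.097651, 0.000000) ; Δ = (0.020763, 0.000000)
  [+1]  conj(Y_{4,1})(Ω₁) = (0.320288, 0.032293) ; Y_{4,1}(Ω₂) = (-0.012859, -0.325405) ; Δ = (0.006390, -0.104639)
  [+2]  conj(Y_{4,2})(Ω₁) = (0.413601, 0.084259) ; Y_{4,2}(Ω₂) = (-0.035568, 0.002815) ; Δ = (-0.014948, -0.001832)
  [+3]  conj(Y_{4,3})(Ω₁) = (0.213584, 0.066410) ; Y_{4,3}(Ω₂) = (-0.045627, -0.383266) ; Δ = (0.015708, -0.084889)
  [+4]  conj(Y_{4,4})(Ω₁) = (0.055785, 0.023713) ; Y_{4,4}(Ω₂) = (0.307615, -0.049007) ; Δ = (0.018323, 0.004561)
Total Σ_m = (0.071706, 0.000000). Multiply by 1.396263: (0.100121, 0.000000). P_4(cos γ) = 0.100121

0.100121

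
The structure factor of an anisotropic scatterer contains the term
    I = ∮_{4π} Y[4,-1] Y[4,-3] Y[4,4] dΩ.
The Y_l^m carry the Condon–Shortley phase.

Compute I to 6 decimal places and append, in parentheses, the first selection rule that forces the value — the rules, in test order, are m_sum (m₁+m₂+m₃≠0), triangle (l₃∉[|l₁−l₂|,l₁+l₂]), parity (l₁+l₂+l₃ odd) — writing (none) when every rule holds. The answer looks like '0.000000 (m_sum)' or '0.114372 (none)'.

-0.168431 (none)

m-sum 0 ✓  L=12 even ✓  0≤4≤8 ✓
Π(2lᵢ+1) = 9×9×9 = 729
triangle coeff Δ(4,4,4) = 1/450450
Σ_t [0,4]: t=0:+1/13824 t=1:−1/216 t=2:+1/64 t=3:−1/216 t=4:+1/13824 = 5/768
(3j)²=18/1001 [(4 4 4; 0 0 0)], sign=+1
Σ_t [1,1]: t=1:−1/3456 = -1/3456
(3j)²=35/1287 [(4 4 4; -1 -3 4)], sign=-1
⇒ 4πI² = 7290/20449
I = (-1)√(7290/20449/(4π)) = -0.16843130
No selection rule forces the value: the integral is nonzero (none).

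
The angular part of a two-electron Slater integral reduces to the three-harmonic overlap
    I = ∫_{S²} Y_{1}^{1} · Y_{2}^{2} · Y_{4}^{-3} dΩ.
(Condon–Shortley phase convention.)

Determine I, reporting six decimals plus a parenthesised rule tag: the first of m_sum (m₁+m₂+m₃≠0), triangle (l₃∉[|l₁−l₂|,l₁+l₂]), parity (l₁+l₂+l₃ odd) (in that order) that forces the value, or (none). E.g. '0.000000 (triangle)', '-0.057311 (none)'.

l₃=4 ∉ [1,3] — triangle fails ⇒ I = 0

0.000000 (triangle)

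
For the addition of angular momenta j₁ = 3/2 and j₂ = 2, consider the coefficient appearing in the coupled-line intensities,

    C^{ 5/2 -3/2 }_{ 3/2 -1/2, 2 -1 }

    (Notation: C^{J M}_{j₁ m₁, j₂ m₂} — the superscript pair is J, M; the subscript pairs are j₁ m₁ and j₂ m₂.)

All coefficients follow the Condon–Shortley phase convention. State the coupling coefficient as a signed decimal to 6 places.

√[6·1!2!3!/7! · 1!2!1!3!1!4!] = √(144/35)
  +(−1)^0/∏(0,1,2,1,0,2)! = 1/4  (running 1/4)
  +(−1)^1/∏(1,0,1,0,1,3)! = -1/6  (running 1/12)
⟨..|..⟩ = √(144/35)·(1/12) = +0.169031

+√(1/35) ≈ +0.169031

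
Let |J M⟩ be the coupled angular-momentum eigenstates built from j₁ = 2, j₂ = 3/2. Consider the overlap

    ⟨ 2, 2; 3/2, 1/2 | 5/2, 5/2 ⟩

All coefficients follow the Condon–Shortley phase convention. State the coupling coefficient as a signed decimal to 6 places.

+√(4/7) = +0.755929

j₁+j₂−J=1  J+j₁−j₂=3  J−j₁+j₂=2  j₁+j₂+J+1=7
(j₁±m₁, j₂±m₂, J±M) = (4,0,2,1,5,0)
P² = 576/7
sum k=0..0:
  [0] +1/12 = 1/12
S = 1/12
C² = P²·S² = 4/7 ; C = +0.755929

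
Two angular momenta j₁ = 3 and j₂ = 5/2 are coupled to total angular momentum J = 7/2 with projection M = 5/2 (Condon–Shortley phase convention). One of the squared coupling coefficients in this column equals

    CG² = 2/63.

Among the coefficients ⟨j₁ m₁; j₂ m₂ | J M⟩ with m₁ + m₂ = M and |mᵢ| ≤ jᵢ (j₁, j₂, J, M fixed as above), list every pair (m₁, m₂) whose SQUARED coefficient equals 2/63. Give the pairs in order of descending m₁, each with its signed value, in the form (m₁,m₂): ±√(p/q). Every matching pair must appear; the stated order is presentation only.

(2,1/2): −√(2/63)

Admissible pairs with m₁+m₂ = M = 5/2: (0,5/2), (1,3/2), (2,1/2), (3,-1/2)
  (m₁,m₂)=(3,-1/2): CG² = 3/7, CG = +√(3/7)
  (m₁,m₂)=(2,1/2): CG² = 2/63, CG = −√(2/63)   ← matches the target
  (m₁,m₂)=(1,3/2): CG² = 10/63, CG = −√(10/63)
  (m₁,m₂)=(0,5/2): CG² = 8/21, CG = +√(8/21)
Pairs with CG² = 2/63: (2,1/2): −√(2/63)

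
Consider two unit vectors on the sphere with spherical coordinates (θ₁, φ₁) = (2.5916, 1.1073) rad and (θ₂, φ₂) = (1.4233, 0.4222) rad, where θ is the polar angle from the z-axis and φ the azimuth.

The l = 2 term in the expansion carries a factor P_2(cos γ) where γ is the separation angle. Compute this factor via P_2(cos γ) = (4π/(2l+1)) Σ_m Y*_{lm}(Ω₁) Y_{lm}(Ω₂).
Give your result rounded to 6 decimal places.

-0.386515

Expand P_2 via completeness: Σ_{m} conj(Y_{2,m}) at Ω₁ times Y_{2,m} at Ω₂ —
  term(m=-2) = (0.007947, 0.039083)   from Y*(Ω₁)=(-0.063343, 0.084404), Y(Ω₂)=(0.251015, -0.282531)
  term(m=-1) = (-0.029937, -0.024462)   from Y*(Ω₁)=(-0.153906, -0.307928), Y(Ω₂)=(0.102441, -0.046018)
  term(m=+0) = (-0.109810, 0.000000)   from Y*(Ω₁)=(0.372293, -0.000000), Y(Ω₂)=(-0.294956, 0.000000)
  term(m=+1) = (-0.029937, 0.024462)   from Y*(Ω₁)=(0.153906, -0.307928), Y(Ω₂)=(-0.102441, -0.046018)
  term(m=+2) = (0.007947, -0.039083)   from Y*(Ω₁)=(-0.063343, -0.084404), Y(Ω₂)=(0.251015, 0.282531)
Total Σ_m = (-0.153790, 0.000000). Multiply by 2.513274: (-0.386515, 0.000000). P_2(cos γ) = -0.386515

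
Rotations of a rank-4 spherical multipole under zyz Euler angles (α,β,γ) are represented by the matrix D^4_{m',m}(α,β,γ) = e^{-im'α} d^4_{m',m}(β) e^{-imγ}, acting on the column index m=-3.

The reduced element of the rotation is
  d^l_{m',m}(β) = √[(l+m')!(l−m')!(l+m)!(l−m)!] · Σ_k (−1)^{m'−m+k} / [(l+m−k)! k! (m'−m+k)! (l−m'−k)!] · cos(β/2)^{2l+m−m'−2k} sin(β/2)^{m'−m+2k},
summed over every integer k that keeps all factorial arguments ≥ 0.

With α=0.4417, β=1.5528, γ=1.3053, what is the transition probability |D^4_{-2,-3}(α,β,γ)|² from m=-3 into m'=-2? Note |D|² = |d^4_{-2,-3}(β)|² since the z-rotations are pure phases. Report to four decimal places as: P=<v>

Split into d^4_{-2,-3}(β=1.5528) × two z-phases.
Half-angle: c=0.713441, s=0.700716. N=√(2·720·1·5040)=2693.993318
k∈{0,1} keeps every argument non-negative
  k=0: (−1)^1·2693.9933/(720)·0.7134^7·0.7007^1 = -0.246667
  k=1: (−1)^2·2693.9933/(240)·0.7134^5·0.7007^3 = +0.713839
d^4_{-2,-3}(1.5528) = -0.246667 +0.713839 = +0.467172
|D^4_{-2,-3}|² = |d^4_{-2,-3}(β)|² = (+0.467172)² = 0.218249 (the z-rotation phases have unit modulus)

P=0.2182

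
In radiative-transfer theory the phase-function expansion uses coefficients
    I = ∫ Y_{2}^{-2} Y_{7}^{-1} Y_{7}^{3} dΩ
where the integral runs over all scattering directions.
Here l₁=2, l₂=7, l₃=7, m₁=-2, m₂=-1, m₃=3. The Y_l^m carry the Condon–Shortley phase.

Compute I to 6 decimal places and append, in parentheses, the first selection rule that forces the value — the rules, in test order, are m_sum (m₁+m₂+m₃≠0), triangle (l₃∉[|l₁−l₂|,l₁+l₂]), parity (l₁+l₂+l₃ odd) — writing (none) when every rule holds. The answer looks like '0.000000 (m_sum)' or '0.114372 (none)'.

0.181642 (none)

Checks pass: Σm=0; 16 even; l₃=7∈[5,9].
(2·2+1)(2·7+1)(2·7+1) = 1125
Δ: 2! 2! 12! / 17! → 1/185640
sum: t=0:+1/2419200 t=1:−1/518400 t=2:+1/2419200 = -1/907200
3j²(2 7 7; 0 0 0) = Δ·Π!·Σ² = 56/3315  (sign +1)
sum: t=2:+1/3870720 = 1/3870720
3j²(2 7 7; -2 -1 3) = Δ·Π!·Σ² = 135/6188  (sign +1)
combine: 4πI² = 1125·56/3315·135/6188 = 20250/48841
take √, sign +1: I = 0.18164160
No selection rule forces the value: the integral is nonzero (none).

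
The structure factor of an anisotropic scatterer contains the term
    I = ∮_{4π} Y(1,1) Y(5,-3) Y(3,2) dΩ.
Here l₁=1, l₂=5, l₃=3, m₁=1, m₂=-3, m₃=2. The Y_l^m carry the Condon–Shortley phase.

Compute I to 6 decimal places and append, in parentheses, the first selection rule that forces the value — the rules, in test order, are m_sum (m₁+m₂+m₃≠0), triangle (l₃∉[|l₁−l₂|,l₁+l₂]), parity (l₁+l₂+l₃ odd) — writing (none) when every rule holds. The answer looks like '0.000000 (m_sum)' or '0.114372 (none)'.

0.000000 (triangle)

triangle: need 4≤l₃≤6, have 3; I=0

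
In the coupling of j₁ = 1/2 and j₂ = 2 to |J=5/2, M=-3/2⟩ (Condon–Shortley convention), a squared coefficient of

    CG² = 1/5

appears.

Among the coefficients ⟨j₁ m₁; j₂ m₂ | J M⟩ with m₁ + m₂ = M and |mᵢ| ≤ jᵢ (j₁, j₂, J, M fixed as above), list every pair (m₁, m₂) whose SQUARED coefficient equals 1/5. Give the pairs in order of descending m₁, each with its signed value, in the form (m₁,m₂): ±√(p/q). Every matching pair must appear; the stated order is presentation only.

(1/2,-2): +√(1/5)

Admissible pairs with m₁+m₂ = M = -3/2: (-1/2,-1), (1/2,-2)
  (m₁,m₂)=(1/2,-2): CG² = 1/5, CG = +√(1/5)   ← matches the target
  (m₁,m₂)=(-1/2,-1): CG² = 4/5, CG = +√(4/5)
Pairs with CG² = 1/5: (1/2,-2): +√(1/5)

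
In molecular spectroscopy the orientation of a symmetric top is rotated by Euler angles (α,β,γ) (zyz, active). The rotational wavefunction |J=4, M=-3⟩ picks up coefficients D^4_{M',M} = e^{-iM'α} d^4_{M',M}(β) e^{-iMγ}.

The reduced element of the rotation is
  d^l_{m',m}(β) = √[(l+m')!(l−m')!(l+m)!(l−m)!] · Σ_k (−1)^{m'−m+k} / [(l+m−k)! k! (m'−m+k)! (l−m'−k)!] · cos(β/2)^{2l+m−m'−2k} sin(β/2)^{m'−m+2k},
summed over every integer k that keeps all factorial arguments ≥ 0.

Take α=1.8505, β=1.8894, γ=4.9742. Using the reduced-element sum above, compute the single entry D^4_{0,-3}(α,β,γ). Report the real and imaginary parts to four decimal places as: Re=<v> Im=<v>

Re=-0.2806 Im=0.2806

First d^4_{0,-3}(β=1.8894), then the phase factors e^{-i(0)α} and e^{-i(-3)γ}:
With c≡cos(β/2)=0.585986 and s≡sin(β/2)=0.810321, N=[24·24·1·5040]^{1/2}=1703.830978
The bounds max(0,m−m')=0 and min(l+m,l−m')=1 give 2 terms
  k=0: (−1)^3·1703.8310/(144)·0.5860^5·0.8103^3 = -0.434983
  k=1: (−1)^4·1703.8310/(144)·0.5860^3·0.8103^5 = +0.831786
d^4_{0,-3}(1.8894) = -0.434983 +0.831786 = +0.396804
Phases: e^{-i·(0)·1.8505}=+1.000000+0.000000i, e^{-i·(-3)·4.9742}=-0.707131+0.707082i ⇒ D=-0.280592+0.280573i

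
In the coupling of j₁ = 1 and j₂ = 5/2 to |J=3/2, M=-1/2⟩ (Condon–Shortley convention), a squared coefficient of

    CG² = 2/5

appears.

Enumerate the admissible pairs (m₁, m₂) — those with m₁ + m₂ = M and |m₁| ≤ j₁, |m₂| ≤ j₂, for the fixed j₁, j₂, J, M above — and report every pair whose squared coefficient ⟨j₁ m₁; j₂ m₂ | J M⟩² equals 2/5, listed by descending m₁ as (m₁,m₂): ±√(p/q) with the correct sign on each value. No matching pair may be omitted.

(1,-3/2): +√(2/5); (0,-1/2): −√(2/5)

Admissible pairs with m₁+m₂ = M = -1/2: (-1,1/2), (0,-1/2), (1,-3/2)
  (m₁,m₂)=(1,-3/2): CG² = 2/5, CG = +√(2/5)   ← matches the target
  (m₁,m₂)=(0,-1/2): CG² = 2/5, CG = −√(2/5)   ← matches the target
  (m₁,m₂)=(-1,1/2): CG² = 1/5, CG = +√(1/5)
Pairs with CG² = 2/5: (1,-3/2): +√(2/5); (0,-1/2): −√(2/5)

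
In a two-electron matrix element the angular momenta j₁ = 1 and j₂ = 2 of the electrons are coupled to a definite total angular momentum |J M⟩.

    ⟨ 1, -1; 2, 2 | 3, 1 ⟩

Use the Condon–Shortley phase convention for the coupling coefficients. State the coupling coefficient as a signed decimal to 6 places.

+0.258199

√[7·0!2!4!/7! · 0!2!4!0!4!2!] = √(768/5)
  +(−1)^0/∏(0,0,2,4,0,0)! = 1/48  (running 1/48)
⟨..|..⟩ = √(768/5)·(1/48) = +0.258199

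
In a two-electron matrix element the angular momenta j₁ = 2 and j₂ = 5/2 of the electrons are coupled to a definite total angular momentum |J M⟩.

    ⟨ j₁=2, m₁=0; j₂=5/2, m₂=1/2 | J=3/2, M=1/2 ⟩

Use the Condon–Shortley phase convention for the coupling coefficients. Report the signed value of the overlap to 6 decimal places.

+0.239046

triangle: 3!×1!×2!/7! = 12/5040
(j±m)!: 2!×2!×3!×2!×2!×1! = 96
prefactor² = (2J+1)×Δ×N² = 32/35
  k=1: −1/(1!×2!×1!×2!×0!×0!) = -1/4
  k=2: +1/(2!×1!×0!×1!×1!×1!) = 1/2
Σ = 1/4  ⇒  CG² = 32/35×(1/4)² = 2/35
CG = +√(2/35) = +0.239046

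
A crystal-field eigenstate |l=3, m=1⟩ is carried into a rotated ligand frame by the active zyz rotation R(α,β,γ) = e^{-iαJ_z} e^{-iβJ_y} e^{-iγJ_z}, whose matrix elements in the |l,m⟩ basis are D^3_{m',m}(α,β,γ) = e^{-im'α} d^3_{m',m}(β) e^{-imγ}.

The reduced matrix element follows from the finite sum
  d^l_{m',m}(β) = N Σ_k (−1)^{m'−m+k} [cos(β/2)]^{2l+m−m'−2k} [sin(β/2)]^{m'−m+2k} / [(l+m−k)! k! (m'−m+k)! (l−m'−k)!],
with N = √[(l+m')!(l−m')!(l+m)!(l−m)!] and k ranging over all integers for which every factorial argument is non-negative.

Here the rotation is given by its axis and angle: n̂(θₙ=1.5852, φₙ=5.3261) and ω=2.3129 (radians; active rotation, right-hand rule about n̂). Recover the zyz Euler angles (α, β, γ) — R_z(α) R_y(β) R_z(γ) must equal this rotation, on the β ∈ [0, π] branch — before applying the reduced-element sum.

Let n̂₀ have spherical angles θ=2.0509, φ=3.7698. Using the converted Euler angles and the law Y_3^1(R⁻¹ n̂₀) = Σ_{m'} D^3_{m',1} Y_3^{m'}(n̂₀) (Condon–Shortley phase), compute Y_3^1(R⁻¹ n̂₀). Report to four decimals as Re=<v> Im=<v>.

Re=-0.2732 Im=-0.1442

Axis–angle → zyz. n̂ = (sinθₙcosφₙ, sinθₙsinφₙ, cosθₙ) = (+0.575845, -0.817432, -0.014403), ω = 2.3129.
R = I cosω + sinω [n̂]ₓ + (1−cosω) n̂n̂ᵀ gives
  R = [-0.120135, -0.778226, -0.616386; -0.799458, +0.443947, -0.404695; +0.588587, +0.444157, -0.675492]
β = atan2(√(R₁₃²+R₂₃²), R₃₃) = 2.312428; α = atan2(R₂₃, R₁₃) mod 2π = 3.722567; γ = atan2(R₃₂, −R₃₁) mod 2π = 2.495145
Need the full column D^3_{m',1} for m'=−3..3 at α=3.7226, β=2.3124, γ=2.4951.
cos(β/2)=0.402807, sin(β/2)=0.915285
d^3_{-3,1}: single k=4 term ⇒ +0.441027;  D = -0.322026+0.301338i
d^3_{-2,1}: k∈[3..4] ⇒ +0.316950 -0.818236 = -0.501286;  D = -0.117988+0.487202i
d^3_{-1,1}: k∈[2..4] ⇒ +0.132329 -0.910982 +0.587946 = -0.190708;  D = -0.064205-0.179575i
d^3_{0,1}: k∈[1..3] ⇒ +0.033623 -0.520803 +0.896333 = +0.409153;  D = -0.326597-0.246455i
d^3_{1,1}: k∈[0..2] ⇒ +0.004272 -0.176438 +0.683237 = +0.511070;  D = +0.509975+0.033438i
d^3_{2,1}: k∈[0..1] ⇒ -0.030693 +0.316950 = +0.286257;  D = -0.249057+0.141116i
d^3_{3,1}: single k=0 term ⇒ +0.085418;  D = +0.039013-0.075988i
Y_3^{m'}(θ=2.0509,φ=3.7698) and Σ D·Y over m':
  (-0.3220+0.3013i)·(+0.0899+0.2769i)  (-0.1180+0.4872i)·(-0.1148+0.3531i)  (-0.0642-0.1796i)·(-0.0155+0.0112i)  (-0.3266-0.2465i)·(+0.3332+0.0000i)  (+0.5100+0.0334i)·(+0.0155+0.0112i)  (-0.2491+0.1411i)·(-0.1148-0.3531i)  (+0.0390-0.0760i)·(-0.0899+0.2769i)
Y_3^1(R⁻¹ n̂) = -0.273233-0.144152i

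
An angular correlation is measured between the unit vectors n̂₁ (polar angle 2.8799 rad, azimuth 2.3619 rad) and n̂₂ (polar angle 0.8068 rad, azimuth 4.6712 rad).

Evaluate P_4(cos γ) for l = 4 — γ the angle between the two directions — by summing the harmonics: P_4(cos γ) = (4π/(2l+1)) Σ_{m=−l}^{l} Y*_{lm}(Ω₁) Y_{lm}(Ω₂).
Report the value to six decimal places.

-0.250243

Addition theorem: P_4(cos γ) = (4π/9) Σ_m Y*_{lm}(Ω₁) Y_{lm}(Ω₂), m = −4…4:
  term(m=-4) = -0.000234-0.000044i   from Y*(Ω₁)=-0.001982-0.000045i, Y(Ω₂)=+0.118675+0.019731i
  term(m=-3) = -0.005456+0.004102i   from Y*(Ω₁)=-0.014549-0.015056i, Y(Ω₂)=+0.040181-0.323523i
  term(m=-2) = -0.004755+0.050548i   from Y*(Ω₁)=+0.001413-0.123847i, Y(Ω₂)=-0.408535-0.033731i
  term(m=-1) = +0.023264+0.025555i   from Y*(Ω₁)=+0.296910-0.293541i, Y(Ω₂)=-0.003408+0.082699i
  term(m=+0) = -0.204861+0.000000i   from Y*(Ω₁)=+0.579646-0.000000i, Y(Ω₂)=-0.353425+0.000000i
  term(m=+1) = +0.023264-0.025555i   from Y*(Ω₁)=-0.296910-0.293541i, Y(Ω₂)=+0.003408+0.082699i
  term(m=+2) = -0.004755-0.050548i   from Y*(Ω₁)=+0.001413+0.123847i, Y(Ω₂)=-0.408535+0.033731i
  term(m=+3) = -0.005456-0.004102i   from Y*(Ω₁)=+0.014549-0.015056i, Y(Ω₂)=-0.040181-0.323523i
  term(m=+4) = -0.000234+0.000044i   from Y*(Ω₁)=-0.001982+0.000045i, Y(Ω₂)=+0.118675-0.019731i
Σ over m = -0.179223+0.000000i; ×(4π/9) → -0.250243+0.000000i. Real part: -0.250243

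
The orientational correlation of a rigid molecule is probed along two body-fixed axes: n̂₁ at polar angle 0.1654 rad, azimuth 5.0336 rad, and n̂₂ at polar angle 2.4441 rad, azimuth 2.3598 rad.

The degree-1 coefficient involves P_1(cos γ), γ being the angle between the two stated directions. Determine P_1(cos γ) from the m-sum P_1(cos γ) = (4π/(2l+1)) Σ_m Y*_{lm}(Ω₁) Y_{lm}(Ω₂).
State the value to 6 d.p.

Expand P_1 via completeness: Σ_{m} conj(Y_{1,m}) at Ω₁ times Y_{1,m} at Ω₂ —
  m=-1: (0.01796 - 0.05398j) × (-0.15748 - 0.15635j) = -0.01127 + 0.00569j  (running Σ = -0.01127 + 0.00569j)
  m=0: (0.48193 + 0.00000j) × (-0.37449 + 0.00000j) = -0.18048 + 0.00000j  (running Σ = -0.19175 + 0.00569j)
  m=1: (-0.01796 - 0.05398j) × (0.15748 - 0.15635j) = -0.01127 - 0.00569j  (running Σ = -0.20301 + 0.00000j)
Accumulated sum -0.20301 + 0.00000j; after 4π/(2l+1) scaling, -0.85039 + 0.00000j ⇒ P_1 = -0.850386

-0.850386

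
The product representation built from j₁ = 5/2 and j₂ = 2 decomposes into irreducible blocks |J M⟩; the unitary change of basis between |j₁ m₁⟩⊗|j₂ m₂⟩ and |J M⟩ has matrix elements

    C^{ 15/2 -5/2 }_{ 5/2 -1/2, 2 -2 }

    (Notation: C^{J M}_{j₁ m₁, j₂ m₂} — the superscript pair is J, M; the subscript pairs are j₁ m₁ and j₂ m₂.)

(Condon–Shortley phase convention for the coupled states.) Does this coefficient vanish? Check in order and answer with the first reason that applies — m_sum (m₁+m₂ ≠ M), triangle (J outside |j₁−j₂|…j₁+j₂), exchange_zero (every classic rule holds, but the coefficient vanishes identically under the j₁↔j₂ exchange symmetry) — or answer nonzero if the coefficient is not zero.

m-sum: m₁+m₂ = -1/2+(-2) = -5/2, M = -5/2  ✓
triangle: need |j₁−j₂| ≤ J ≤ j₁+j₂, i.e. J ∈ [1/2, 9/2]; J = 15/2 is outside ✗ ⇒ coefficient is 0

triangle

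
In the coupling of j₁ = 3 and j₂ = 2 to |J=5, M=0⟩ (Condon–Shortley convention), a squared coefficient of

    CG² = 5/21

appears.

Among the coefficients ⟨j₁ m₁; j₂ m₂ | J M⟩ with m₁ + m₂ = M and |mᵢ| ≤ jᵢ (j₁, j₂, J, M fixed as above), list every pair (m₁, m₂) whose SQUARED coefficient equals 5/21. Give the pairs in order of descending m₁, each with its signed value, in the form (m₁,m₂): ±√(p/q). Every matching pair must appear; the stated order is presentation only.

Admissible pairs with m₁+m₂ = M = 0: (-2,2), (-1,1), (0,0), (1,-1), (2,-2)
  (m₁,m₂)=(2,-2): CG² = 1/42, CG = +√(1/42)
  (m₁,m₂)=(1,-1): CG² = 5/21, CG = +√(5/21)   ← matches the target
  (m₁,m₂)=(0,0): CG² = 10/21, CG = +√(10/21)
  (m₁,m₂)=(-1,1): CG² = 5/21, CG = +√(5/21)   ← matches the target
  (m₁,m₂)=(-2,2): CG² = 1/42, CG = +√(1/42)
Pairs with CG² = 5/21: (1,-1): +√(5/21); (-1,1): +√(5/21)

(1,-1): +√(5/21); (-1,1): +√(5/21)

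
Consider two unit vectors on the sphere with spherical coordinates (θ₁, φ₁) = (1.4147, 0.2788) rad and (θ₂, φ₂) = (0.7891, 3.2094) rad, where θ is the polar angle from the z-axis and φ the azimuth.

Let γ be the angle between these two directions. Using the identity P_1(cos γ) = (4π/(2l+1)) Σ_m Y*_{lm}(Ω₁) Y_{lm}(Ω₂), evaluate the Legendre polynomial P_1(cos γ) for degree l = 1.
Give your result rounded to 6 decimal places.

Summing Y*_{l m}(θ₁,φ₁)·Y_{l m}(θ₂,φ₂) over m ∈ [−1, 1]; prefactor 4π/(2·1+1) = 4.188790:
  [-1]  conj(Y_{1,-1})(Ω₁) = (0.328115, 0.093925) ; Y_{1,-1}(Ω₂) = (-0.244640, 0.016614) ; Δ = (-0.081831, -0.017527)
  [+0]  conj(Y_{1,0})(Ω₁) = (0.075960, -0.000000) ; Y_{1,0}(Ω₂) = (0.344213, 0.000000) ; Δ = (0.026146, 0.000000)
  [+1]  conj(Y_{1,1})(Ω₁) = (-0.328115, 0.093925) ; Y_{1,1}(Ω₂) = (0.244640, 0.016614) ; Δ = (-0.081831, 0.017527)
Σ over m = (-0.137515, 0.000000); ×(4π/3) → (-0.576021, 0.000000). Real part: -0.576021

-0.576021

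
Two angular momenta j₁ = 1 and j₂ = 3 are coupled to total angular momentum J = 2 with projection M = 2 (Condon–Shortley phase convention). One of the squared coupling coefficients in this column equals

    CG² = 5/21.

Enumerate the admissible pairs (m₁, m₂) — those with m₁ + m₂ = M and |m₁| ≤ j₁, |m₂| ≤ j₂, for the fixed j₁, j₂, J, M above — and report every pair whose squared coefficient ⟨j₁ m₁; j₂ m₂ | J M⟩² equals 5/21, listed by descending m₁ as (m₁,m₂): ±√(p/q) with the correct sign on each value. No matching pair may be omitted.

(0,2): −√(5/21)

Admissible pairs with m₁+m₂ = M = 2: (-1,3), (0,2), (1,1)
  (m₁,m₂)=(1,1): CG² = 1/21, CG = +√(1/21)
  (m₁,m₂)=(0,2): CG² = 5/21, CG = −√(5/21)   ← matches the target
  (m₁,m₂)=(-1,3): CG² = 5/7, CG = +√(5/7)
Pairs with CG² = 5/21: (0,2): −√(5/21)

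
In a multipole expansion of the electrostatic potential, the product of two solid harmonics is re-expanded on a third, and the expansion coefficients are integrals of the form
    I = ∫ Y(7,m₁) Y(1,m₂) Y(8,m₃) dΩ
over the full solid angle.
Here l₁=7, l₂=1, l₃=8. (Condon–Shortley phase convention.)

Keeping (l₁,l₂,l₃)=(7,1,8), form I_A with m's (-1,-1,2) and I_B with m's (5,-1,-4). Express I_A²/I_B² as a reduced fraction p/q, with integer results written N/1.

Shared (l₁,l₂,l₃)=(7,1,8): N and (l;000)² cancel in I_A²/I_B².
A: Δ = 0!·14!·2!/17! = 1/2040; Racah Σ t=0..0: t=0:+1/58060800 = 1/58060800; ⇒ 3j(7 1 8; -1 -1 2)² = 3/136, sgn +1
B: Δ = 0!·14!·2!/17! = 1/2040; Racah Σ t=0..0: t=0:+1/1916006400 = 1/1916006400; ⇒ 3j(7 1 8; 5 -1 -4)² = 1/340, sgn +1
I_A²/I_B² = (3/136)/(1/340) = 15/2

15/2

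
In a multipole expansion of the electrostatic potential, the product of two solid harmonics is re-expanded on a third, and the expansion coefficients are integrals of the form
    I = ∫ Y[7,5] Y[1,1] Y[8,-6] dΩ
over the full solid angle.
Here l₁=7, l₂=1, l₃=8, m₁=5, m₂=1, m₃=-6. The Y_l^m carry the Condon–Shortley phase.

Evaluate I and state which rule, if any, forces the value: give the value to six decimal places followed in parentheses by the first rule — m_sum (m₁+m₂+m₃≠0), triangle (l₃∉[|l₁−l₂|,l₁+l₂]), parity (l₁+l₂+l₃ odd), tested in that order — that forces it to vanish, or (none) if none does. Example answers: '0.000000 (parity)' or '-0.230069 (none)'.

m-sum 0 ✓  L=16 even ✓  6≤8≤8 ✓
Π(2lᵢ+1) = 15×3×17 = 765
triangle coeff Δ(7,1,8) = 1/2040
Σ_t [0,0]: t=0:+1/25401600 = 1/25401600
(3j)²=8/255 [(7 1 8; 0 0 0)], sign=+1
Σ_t [0,0]: t=0:+1/1916006400 = 1/1916006400
(3j)²=91/2040 [(7 1 8; 5 1 -6)], sign=+1
⇒ 4πI² = 91/85
I = (+1)√(91/85/(4π)) = 0.29188132
No selection rule forces the value: the integral is nonzero (none).

0.291881 (none)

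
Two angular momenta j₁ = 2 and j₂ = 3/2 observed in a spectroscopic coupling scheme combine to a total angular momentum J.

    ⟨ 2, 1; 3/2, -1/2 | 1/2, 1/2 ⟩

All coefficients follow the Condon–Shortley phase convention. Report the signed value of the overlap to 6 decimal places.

-0.547723

√[2·3!1!0!/5! · 3!1!1!2!1!0!] = √(6/5)
  +(−1)^1/∏(1,2,0,0,1,0)! = -1/2  (running -1/2)
⟨..|..⟩ = √(6/5)·(-1/2) = -0.547723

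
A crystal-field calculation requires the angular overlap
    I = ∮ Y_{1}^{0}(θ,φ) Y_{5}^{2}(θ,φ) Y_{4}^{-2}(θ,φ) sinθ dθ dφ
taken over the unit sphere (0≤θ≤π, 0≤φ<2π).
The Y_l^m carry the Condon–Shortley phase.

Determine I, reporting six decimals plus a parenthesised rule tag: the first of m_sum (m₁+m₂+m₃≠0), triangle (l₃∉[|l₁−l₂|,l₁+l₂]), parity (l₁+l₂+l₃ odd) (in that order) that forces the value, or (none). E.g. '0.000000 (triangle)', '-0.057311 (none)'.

Rules hold: Σm=0, L=10 even, 4≤4≤6.
N = 3·11·9 = 297
Δ = 2!·0!·8!/11! = 1/495
Racah Σ t=1..1: t=1:−1/576 = -1/576
⇒ 3j(1 5 4; 0 0 0)² = 5/99, sgn -1
Racah Σ t=1..1: t=1:−1/1440 = -1/1440
⇒ 3j(1 5 4; 0 2 -2)² = 7/165, sgn -1
4πI² = N·(3j₀)²·(3jₘ)² = 7/11
I = +1·√(0.636364/4π) = 0.22503380
No selection rule forces the value: the integral is nonzero (none).

0.225034 (none)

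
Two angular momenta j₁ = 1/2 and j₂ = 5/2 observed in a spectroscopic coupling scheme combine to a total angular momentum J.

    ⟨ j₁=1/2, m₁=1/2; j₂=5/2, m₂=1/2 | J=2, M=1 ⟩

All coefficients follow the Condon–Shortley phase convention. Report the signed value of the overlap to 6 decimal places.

√[5·1!0!4!/6! · 1!0!3!2!3!1!] = √(12)
  +(−1)^0/∏(0,1,0,3,0,1)! = 1/6  (running 1/6)
⟨..|..⟩ = √(12)·(1/6) = +0.577350

+0.577350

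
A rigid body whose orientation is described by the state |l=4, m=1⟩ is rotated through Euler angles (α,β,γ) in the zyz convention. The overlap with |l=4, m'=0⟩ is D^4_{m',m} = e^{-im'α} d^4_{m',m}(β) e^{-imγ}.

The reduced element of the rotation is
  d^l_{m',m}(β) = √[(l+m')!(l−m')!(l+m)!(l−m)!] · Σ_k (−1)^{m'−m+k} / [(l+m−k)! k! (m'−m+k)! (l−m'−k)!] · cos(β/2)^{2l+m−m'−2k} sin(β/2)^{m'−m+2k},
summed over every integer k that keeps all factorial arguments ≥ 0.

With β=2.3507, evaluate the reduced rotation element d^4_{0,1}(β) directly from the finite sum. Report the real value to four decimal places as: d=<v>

d^4_{0,1}(β=2.3507) via the finite sum:
With c≡cos(β/2)=0.385220 and s≡sin(β/2)=0.922825, N=[24·24·120·6]^{1/2}=643.987578
The bounds max(0,m−m')=1 and min(l+m,l−m')=4 give 4 terms
  k=1: (−1)^0·643.9876/(144)·0.3852^7·0.9228^1 = +0.005195
  k=2: (−1)^1·643.9876/(24)·0.3852^5·0.9228^3 = -0.178883
  k=3: (−1)^2·643.9876/(24)·0.3852^3·0.9228^5 = +1.026571
  k=4: (−1)^3·643.9876/(144)·0.3852^1·0.9228^7 = -0.981880
d^4_{0,1}(2.3507) = +0.005195 -0.178883 +1.026571 -0.981880 = -0.128996

d=-0.1290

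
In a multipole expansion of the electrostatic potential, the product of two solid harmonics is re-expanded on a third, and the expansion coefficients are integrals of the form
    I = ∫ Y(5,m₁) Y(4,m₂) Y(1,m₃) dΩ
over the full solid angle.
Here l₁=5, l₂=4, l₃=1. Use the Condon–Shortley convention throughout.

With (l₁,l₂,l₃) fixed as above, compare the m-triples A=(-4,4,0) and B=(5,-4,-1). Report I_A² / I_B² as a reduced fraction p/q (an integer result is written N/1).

l's match ⇒ only the (l;m) 3-j factors differ between A and B.
A: triangle coeff Δ(5,4,1) = 1/495; Σ_t [8,8]: t=8:+1/40320 = 1/40320; (3j)²=1/55 [(5 4 1; -4 4 0)], sign=-1
B: triangle coeff Δ(5,4,1) = 1/495; Σ_t [0,0]: t=0:+1/80640 = 1/80640; (3j)²=1/11 [(5 4 1; 5 -4 -1)], sign=+1
I_A²/I_B² = (1/55)/(1/11) = 1/5

1/5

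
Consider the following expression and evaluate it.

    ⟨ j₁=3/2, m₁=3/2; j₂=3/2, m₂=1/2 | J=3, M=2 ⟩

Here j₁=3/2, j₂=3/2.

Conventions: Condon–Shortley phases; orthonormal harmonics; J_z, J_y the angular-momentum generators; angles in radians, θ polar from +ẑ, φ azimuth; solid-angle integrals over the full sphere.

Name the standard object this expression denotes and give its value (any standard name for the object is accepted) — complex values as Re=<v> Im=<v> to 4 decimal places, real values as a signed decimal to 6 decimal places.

Clebsch–Gordan coefficient, +√(1/2) ≈ +0.707107

This is a Clebsch–Gordan (vector-coupling) coefficient.
√[7·0!3!3!/7! · 3!0!2!1!5!1!] = √(72)
  +(−1)^0/∏(0,0,0,2,3,1)! = 1/12  (running 1/12)
⟨..|..⟩ = √(72)·(1/12) = +0.707107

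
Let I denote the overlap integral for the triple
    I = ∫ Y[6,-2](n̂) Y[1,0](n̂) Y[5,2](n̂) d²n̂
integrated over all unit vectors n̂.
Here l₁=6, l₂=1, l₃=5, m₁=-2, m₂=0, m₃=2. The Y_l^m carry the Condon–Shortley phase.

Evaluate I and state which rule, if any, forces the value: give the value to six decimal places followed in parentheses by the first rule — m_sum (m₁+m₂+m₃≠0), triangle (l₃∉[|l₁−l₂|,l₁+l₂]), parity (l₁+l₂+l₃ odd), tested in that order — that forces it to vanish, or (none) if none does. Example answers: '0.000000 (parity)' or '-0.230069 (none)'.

0.231133 (none)

Checks pass: Σm=0; 12 even; l₃=5∈[5,7].
(2·6+1)(2·1+1)(2·5+1) = 429
Δ: 2! 10! 0! / 13! → 1/858
sum: t=1:−1/14400 = -1/14400
3j²(6 1 5; 0 0 0) = Δ·Π!·Σ² = 6/143  (sign +1)
sum: t=1:−1/30240 = -1/30240
3j²(6 1 5; -2 0 2) = Δ·Π!·Σ² = 16/429  (sign +1)
combine: 4πI² = 429·6/143·16/429 = 96/143
take √, sign +1: I = 0.23113338
No selection rule forces the value: the integral is nonzero (none).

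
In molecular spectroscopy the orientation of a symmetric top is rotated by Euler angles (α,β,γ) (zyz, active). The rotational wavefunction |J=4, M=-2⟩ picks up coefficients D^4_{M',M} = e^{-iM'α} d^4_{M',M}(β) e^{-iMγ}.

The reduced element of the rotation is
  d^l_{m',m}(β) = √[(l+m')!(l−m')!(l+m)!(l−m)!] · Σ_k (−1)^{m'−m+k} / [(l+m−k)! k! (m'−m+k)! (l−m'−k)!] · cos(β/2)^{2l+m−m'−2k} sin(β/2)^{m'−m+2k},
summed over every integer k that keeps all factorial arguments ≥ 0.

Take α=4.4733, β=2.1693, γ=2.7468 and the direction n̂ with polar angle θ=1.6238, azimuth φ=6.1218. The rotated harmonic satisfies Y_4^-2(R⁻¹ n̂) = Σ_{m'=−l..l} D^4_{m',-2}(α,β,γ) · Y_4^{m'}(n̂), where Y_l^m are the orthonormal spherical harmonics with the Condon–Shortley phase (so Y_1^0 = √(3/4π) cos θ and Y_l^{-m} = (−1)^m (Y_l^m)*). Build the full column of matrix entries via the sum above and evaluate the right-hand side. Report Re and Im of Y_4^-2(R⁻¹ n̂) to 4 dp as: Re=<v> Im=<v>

Need the full column D^4_{m',-2} for m'=−4..4 at α=4.4733, β=2.1693, γ=2.7468.
cos(β/2)=0.467222, sin(β/2)=0.884140
d^4_{-4,-2}: single k=2 term ⇒ +0.043029;  D = -0.007498-0.042371i
d^4_{-3,-2}: k∈[1..2] ⇒ +0.016079 -0.172729 = -0.156650;  D = -0.156330-0.010010i
d^4_{-2,-2}: k∈[0..2] ⇒ +0.002271 -0.097581 +0.436786 = +0.341477;  D = -0.101902+0.325917i
d^4_{-1,-2}: k∈[0..2] ⇒ -0.018231 +0.326427 -0.779274 = -0.471078;  D = +0.403533+0.243055i
d^4_{0,-2}: k∈[0..2] ⇒ +0.077144 -0.736661 +0.989223 = +0.329706;  D = +0.232159-0.234112i
d^4_{1,-2}: k∈[0..2] ⇒ -0.217618 +1.168912 -0.837157 = +0.114137;  D = +0.059706+0.097275i
d^4_{2,-2}: k∈[0..2] ⇒ +0.436786 -1.251279 +0.373395 = -0.441098;  D = +0.419883-0.135152i
d^4_{3,-2}: k∈[0..1] ⇒ -0.618530 +0.738303 = +0.119773;  D = -0.008654-0.119460i
d^4_{4,-2}: single k=0 term ⇒ +0.551762;  D = +0.544107+0.091592i
Y_4^{m'}(θ=1.6238,φ=6.1218) and Σ D·Y over m':
  (-0.0075-0.0424i)·(+0.3515+0.2647i)  (-0.1563-0.0100i)·(-0.0584-0.0307i)  (-0.1019+0.3259i)·(-0.3101-0.1037i)  (+0.4035+0.2431i)·(+0.0736+0.0120i)  (+0.2322-0.2341i)·(+0.3085+0.0000i)  (+0.0597+0.0973i)·(-0.0736+0.0120i)  (+0.4199-0.1352i)·(-0.3101+0.1037i)  (-0.0087-0.1195i)·(+0.0584-0.0307i)  (+0.5441+0.0916i)·(+0.3515-0.2647i)
Y_4^-2(R⁻¹ n̂) = +0.270797-0.191033i

Re=0.2708 Im=-0.1910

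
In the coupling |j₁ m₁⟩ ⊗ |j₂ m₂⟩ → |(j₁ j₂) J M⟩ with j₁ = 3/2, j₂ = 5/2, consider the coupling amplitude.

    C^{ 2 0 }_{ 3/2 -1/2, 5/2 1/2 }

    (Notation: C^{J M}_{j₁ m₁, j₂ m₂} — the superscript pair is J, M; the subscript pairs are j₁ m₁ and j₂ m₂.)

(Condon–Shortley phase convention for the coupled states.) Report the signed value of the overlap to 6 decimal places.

−√(1/14) ≈ -0.267261

j₁+j₂−J=2  J+j₁−j₂=1  J−j₁+j₂=3  j₁+j₂+J+1=7
(j₁±m₁, j₂±m₂, J±M) = (1,2,3,2,2,2)
P² = 8/7
sum k=1..2:
  [1] −1/2 = -1/2
  [2] +1/4 = 1/4
S = -1/4
C² = P²·S² = 1/14 ; C = -0.267261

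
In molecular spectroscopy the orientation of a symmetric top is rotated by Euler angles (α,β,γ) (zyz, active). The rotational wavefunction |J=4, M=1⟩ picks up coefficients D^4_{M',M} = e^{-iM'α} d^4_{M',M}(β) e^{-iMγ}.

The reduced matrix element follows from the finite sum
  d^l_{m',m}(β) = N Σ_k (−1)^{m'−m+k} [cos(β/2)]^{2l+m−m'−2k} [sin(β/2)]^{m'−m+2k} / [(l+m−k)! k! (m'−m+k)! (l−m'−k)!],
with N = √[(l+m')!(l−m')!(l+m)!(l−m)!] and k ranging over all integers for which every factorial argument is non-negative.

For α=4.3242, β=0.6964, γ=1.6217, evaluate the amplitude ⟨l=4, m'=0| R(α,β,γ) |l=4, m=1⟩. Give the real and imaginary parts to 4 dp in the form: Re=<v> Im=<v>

Re=-0.0157 Im=-0.3076

D^4_{0,1}(4.3242,0.6964,1.6217) = e^{-i·0·4.3242}·d^4_{0,1}(0.6964)·e^{-i·1·1.6217}. Compute d first:
c=cos(0.696400/2)=0.939988, s=sin(0.696400/2)=0.341206; N=√[24·24·120·6]=643.987578
k∈{1,2,3,4} keeps every argument non-negative
  k=1: (−1)^0·643.9876/(144)·0.9400^7·0.3412^1 = +0.989440
  k=2: (−1)^1·643.9876/(24)·0.9400^5·0.3412^3 = -0.782222
  k=3: (−1)^2·643.9876/(24)·0.9400^3·0.3412^5 = +0.103067
  k=4: (−1)^3·643.9876/(144)·0.9400^1·0.3412^7 = -0.002263
d^4_{0,1}(0.6964) = +0.989440 -0.782222 +0.103067 -0.002263 = +0.308022
D = (+1.000000+0.000000i)·(+0.308022)·(-0.050882-0.998705i) = -0.015673-0.307623i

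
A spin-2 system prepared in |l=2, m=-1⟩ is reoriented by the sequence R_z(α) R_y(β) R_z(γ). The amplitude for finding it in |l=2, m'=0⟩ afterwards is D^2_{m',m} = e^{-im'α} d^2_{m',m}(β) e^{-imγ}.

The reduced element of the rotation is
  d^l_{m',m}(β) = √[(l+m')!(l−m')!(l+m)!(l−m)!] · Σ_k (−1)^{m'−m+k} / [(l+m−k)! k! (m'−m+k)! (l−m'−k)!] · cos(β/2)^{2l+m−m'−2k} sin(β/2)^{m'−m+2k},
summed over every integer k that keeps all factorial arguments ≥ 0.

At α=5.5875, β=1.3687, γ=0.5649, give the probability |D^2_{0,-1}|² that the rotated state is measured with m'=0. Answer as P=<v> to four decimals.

P=0.0580

Split into d^2_{0,-1}(β=1.3687) × two z-phases.
Half-angle: c=0.774830, s=0.632170. N=√(2·2·1·6)=4.898979
k: max(0,(-1)−(0))=0 … min(2+(-1),2−(0))=1
  k=0: (−1)^1·4.8990/(2)·0.7748^3·0.6322^1 = -0.720325
  k=1: (−1)^2·4.8990/(2)·0.7748^1·0.6322^3 = +0.479494
d^2_{0,-1}(1.3687) = -0.720325 +0.479494 = -0.240832
|D^2_{0,-1}|² = |d^2_{0,-1}(β)|² = (-0.240832)² = 0.058000 (the z-rotation phases have unit modulus)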